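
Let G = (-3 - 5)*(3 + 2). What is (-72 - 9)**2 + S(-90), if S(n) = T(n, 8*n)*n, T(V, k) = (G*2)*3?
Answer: 28161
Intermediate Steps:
G = -40 (G = -8*5 = -40)
T(V, k) = -240 (T(V, k) = -40*2*3 = -80*3 = -240)
S(n) = -240*n
(-72 - 9)**2 + S(-90) = (-72 - 9)**2 - 240*(-90) = (-81)**2 + 21600 = 6561 + 21600 = 28161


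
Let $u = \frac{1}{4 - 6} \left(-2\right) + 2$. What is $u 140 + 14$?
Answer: $434$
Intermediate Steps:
$u = 3$ ($u = \frac{1}{-2} \left(-2\right) + 2 = \left(- \frac{1}{2}\right) \left(-2\right) + 2 = 1 + 2 = 3$)
$u 140 + 14 = 3 \cdot 140 + 14 = 420 + 14 = 434$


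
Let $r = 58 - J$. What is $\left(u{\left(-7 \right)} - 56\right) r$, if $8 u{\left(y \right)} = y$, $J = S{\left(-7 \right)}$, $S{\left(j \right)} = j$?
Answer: $- \frac{29575}{8} \approx -3696.9$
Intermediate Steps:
$J = -7$
$u{\left(y \right)} = \frac{y}{8}$
$r = 65$ ($r = 58 - -7 = 58 + 7 = 65$)
$\left(u{\left(-7 \right)} - 56\right) r = \left(\frac{1}{8} \left(-7\right) - 56\right) 65 = \left(- \frac{7}{8} - 56\right) 65 = \left(- \frac{455}{8}\right) 65 = - \frac{29575}{8}$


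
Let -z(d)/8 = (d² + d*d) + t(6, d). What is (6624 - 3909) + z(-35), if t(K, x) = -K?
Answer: -16837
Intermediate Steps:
z(d) = 48 - 16*d² (z(d) = -8*((d² + d*d) - 1*6) = -8*((d² + d²) - 6) = -8*(2*d² - 6) = -8*(-6 + 2*d²) = 48 - 16*d²)
(6624 - 3909) + z(-35) = (6624 - 3909) + (48 - 16*(-35)²) = 2715 + (48 - 16*1225) = 2715 + (48 - 19600) = 2715 - 19552 = -16837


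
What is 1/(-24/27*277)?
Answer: -9/2216 ≈ -0.0040614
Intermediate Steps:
1/(-24/27*277) = 1/(-24*1/27*277) = 1/(-8/9*277) = 1/(-2216/9) = -9/2216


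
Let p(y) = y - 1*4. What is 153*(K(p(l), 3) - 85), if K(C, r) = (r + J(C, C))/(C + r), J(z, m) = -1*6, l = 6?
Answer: -65484/5 ≈ -13097.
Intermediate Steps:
J(z, m) = -6
p(y) = -4 + y (p(y) = y - 4 = -4 + y)
K(C, r) = (-6 + r)/(C + r) (K(C, r) = (r - 6)/(C + r) = (-6 + r)/(C + r))
153*(K(p(l), 3) - 85) = 153*((-6 + 3)/((-4 + 6) + 3) - 85) = 153*(-3/(2 + 3) - 85) = 153*(-3/5 - 85) = 153*((⅕)*(-3) - 85) = 153*(-⅗ - 85) = 153*(-428/5) = -65484/5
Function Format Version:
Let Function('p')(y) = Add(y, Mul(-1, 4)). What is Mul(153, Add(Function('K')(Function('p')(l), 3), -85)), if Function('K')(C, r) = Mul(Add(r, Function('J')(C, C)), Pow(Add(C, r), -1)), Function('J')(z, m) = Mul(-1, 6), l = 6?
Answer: Rational(-65484, 5) ≈ -13097.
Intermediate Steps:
Function('J')(z, m) = -6
Function('p')(y) = Add(-4, y) (Function('p')(y) = Add(y, -4) = Add(-4, y))
Function('K')(C, r) = Mul(Pow(Add(C, r), -1), Add(-6, r)) (Function('K')(C, r) = Mul(Add(r, -6), Pow(Add(C, r), -1)) = Mul(Add(-6, r), Pow(Add(C, r), -1)) = Mul(Pow(Add(C, r), -1), Add(-6, r)))
Mul(153, Add(Function('K')(Function('p')(l), 3), -85)) = Mul(153, Add(Mul(Pow(Add(Add(-4, 6), 3), -1), Add(-6, 3)), -85)) = Mul(153, Add(Mul(Pow(Add(2, 3), -1), -3), -85)) = Mul(153, Add(Mul(Pow(5, -1), -3), -85)) = Mul(153, Add(Mul(Rational(1, 5), -3), -85)) = Mul(153, Add(Rational(-3, 5), -85)) = Mul(153, Rational(-428, 5)) = Rational(-65484, 5)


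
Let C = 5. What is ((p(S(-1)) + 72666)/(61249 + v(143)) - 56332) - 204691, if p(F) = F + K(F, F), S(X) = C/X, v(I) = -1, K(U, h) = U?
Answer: -999191503/3828 ≈ -2.6102e+5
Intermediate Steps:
S(X) = 5/X
p(F) = 2*F (p(F) = F + F = 2*F)
((p(S(-1)) + 72666)/(61249 + v(143)) - 56332) - 204691 = ((2*(5/(-1)) + 72666)/(61249 - 1) - 56332) - 204691 = ((2*(5*(-1)) + 72666)/61248 - 56332) - 204691 = ((2*(-5) + 72666)*(1/61248) - 56332) - 204691 = ((-10 + 72666)*(1/61248) - 56332) - 204691 = (72656*(1/61248) - 56332) - 204691 = (4541/3828 - 56332) - 204691 = -215634355/3828 - 204691 = -999191503/3828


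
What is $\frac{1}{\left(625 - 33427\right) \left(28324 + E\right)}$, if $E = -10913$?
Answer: $- \frac{1}{571115622} \approx -1.751 \cdot 10^{-9}$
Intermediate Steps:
$\frac{1}{\left(625 - 33427\right) \left(28324 + E\right)} = \frac{1}{\left(625 - 33427\right) \left(28324 - 10913\right)} = \frac{1}{\left(-32802\right) 17411} = \frac{1}{-571115622} = - \frac{1}{571115622}$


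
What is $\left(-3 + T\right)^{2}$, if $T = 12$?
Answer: $81$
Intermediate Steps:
$\left(-3 + T\right)^{2} = \left(-3 + 12\right)^{2} = 9^{2} = 81$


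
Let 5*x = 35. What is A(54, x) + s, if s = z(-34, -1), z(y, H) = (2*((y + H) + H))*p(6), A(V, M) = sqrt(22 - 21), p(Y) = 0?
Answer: 1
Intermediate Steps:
x = 7 (x = (1/5)*35 = 7)
A(V, M) = 1 (A(V, M) = sqrt(1) = 1)
z(y, H) = 0 (z(y, H) = (2*((y + H) + H))*0 = (2*((H + y) + H))*0 = (2*(y + 2*H))*0 = (2*y + 4*H)*0 = 0)
s = 0
A(54, x) + s = 1 + 0 = 1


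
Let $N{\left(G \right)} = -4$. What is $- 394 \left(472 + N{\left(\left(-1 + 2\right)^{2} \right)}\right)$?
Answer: $-184392$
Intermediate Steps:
$- 394 \left(472 + N{\left(\left(-1 + 2\right)^{2} \right)}\right) = - 394 \left(472 - 4\right) = \left(-394\right) 468 = -184392$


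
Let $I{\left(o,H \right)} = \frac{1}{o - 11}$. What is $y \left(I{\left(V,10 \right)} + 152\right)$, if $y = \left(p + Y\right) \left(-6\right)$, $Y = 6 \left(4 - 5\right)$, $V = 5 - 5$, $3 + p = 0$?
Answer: $\frac{90234}{11} \approx 8203.1$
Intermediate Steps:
$p = -3$ ($p = -3 + 0 = -3$)
$V = 0$ ($V = 5 - 5 = 0$)
$Y = -6$ ($Y = 6 \left(-1\right) = -6$)
$I{\left(o,H \right)} = \frac{1}{-11 + o}$
$y = 54$ ($y = \left(-3 - 6\right) \left(-6\right) = \left(-9\right) \left(-6\right) = 54$)
$y \left(I{\left(V,10 \right)} + 152\right) = 54 \left(\frac{1}{-11 + 0} + 152\right) = 54 \left(\frac{1}{-11} + 152\right) = 54 \left(- \frac{1}{11} + 152\right) = 54 \cdot \frac{1671}{11} = \frac{90234}{11}$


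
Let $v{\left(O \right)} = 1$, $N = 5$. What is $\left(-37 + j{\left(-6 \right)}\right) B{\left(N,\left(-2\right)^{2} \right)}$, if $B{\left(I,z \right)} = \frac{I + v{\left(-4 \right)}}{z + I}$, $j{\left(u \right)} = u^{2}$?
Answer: $- \frac{2}{3} \approx -0.66667$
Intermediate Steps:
$B{\left(I,z \right)} = \frac{1 + I}{I + z}$ ($B{\left(I,z \right)} = \frac{I + 1}{z + I} = \frac{1 + I}{I + z}$)
$\left(-37 + j{\left(-6 \right)}\right) B{\left(N,\left(-2\right)^{2} \right)} = \left(-37 + \left(-6\right)^{2}\right) \frac{1 + 5}{5 + \left(-2\right)^{2}} = \left(-37 + 36\right) \frac{1}{5 + 4} \cdot 6 = - \frac{6}{9} = \left(-1\right) \frac{2}{3} = - \frac{2}{3}$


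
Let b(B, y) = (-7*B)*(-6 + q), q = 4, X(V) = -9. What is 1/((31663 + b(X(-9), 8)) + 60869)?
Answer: 1/92406 ≈ 1.0822e-5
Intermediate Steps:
b(B, y) = 14*B (b(B, y) = (-7*B)*(-6 + 4) = -7*B*(-2) = 14*B)
1/((31663 + b(X(-9), 8)) + 60869) = 1/((31663 + 14*(-9)) + 60869) = 1/((31663 - 126) + 60869) = 1/(31537 + 60869) = 1/92406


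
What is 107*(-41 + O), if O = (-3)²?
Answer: -3424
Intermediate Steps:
O = 9
107*(-41 + O) = 107*(-41 + 9) = 107*(-32) = -3424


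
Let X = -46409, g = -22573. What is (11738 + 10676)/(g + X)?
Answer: -11207/34491 ≈ -0.32493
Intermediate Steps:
(11738 + 10676)/(g + X) = (11738 + 10676)/(-22573 - 46409) = 22414/(-68982) = 22414*(-1/68982) = -11207/34491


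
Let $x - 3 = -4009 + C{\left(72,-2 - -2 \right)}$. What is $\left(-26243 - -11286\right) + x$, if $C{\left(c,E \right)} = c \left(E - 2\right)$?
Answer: $-19107$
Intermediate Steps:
$C{\left(c,E \right)} = c \left(-2 + E\right)$
$x = -4150$ ($x = 3 - \left(4009 - 72 \left(-2 - 0\right)\right) = 3 - \left(4009 - 72 \left(-2 + \left(-2 + 2\right)\right)\right) = 3 - \left(4009 - 72 \left(-2 + 0\right)\right) = 3 + \left(-4009 + 72 \left(-2\right)\right) = 3 - 4153 = -4150$)
$\left(-26243 - -11286\right) + x = \left(-26243 - -11286\right) - 4150 = \left(-26243 + 11286\right) - 4150 = -14957 - 4150 = -19107$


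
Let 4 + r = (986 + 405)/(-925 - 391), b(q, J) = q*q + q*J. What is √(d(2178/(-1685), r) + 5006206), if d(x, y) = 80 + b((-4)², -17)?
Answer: √5006270 ≈ 2237.5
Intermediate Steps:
b(q, J) = q² + J*q
r = -6655/1316 (r = -4 + (986 + 405)/(-925 - 391) = -4 + 1391/(-1316) = -4 + 1391*(-1/1316) = -4 - 1391/1316 = -6655/1316 ≈ -5.0570)
d(x, y) = 64 (d(x, y) = 80 + (-4)²*(-17 + (-4)²) = 80 + 16*(-17 + 16) = 80 + 16*(-1) = 80 - 16 = 64)
√(d(2178/(-1685), r) + 5006206) = √(64 + 5006206) = √5006270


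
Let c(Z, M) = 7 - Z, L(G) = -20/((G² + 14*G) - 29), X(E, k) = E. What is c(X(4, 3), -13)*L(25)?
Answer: -30/473 ≈ -0.063425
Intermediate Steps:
L(G) = -20/(-29 + G² + 14*G)
c(X(4, 3), -13)*L(25) = (7 - 1*4)*(-20/(-29 + 25² + 14*25)) = (7 - 4)*(-20/(-29 + 625 + 350)) = 3*(-20/946) = 3*(-20*1/946) = 3*(-10/473) = -30/473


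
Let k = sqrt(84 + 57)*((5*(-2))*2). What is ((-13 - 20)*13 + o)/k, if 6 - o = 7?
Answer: 43*sqrt(141)/282 ≈ 1.8106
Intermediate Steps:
o = -1 (o = 6 - 1*7 = 6 - 7 = -1)
k = -20*sqrt(141) (k = sqrt(141)*(-10*2) = sqrt(141)*(-20) = -20*sqrt(141) ≈ -237.49)
((-13 - 20)*13 + o)/k = ((-13 - 20)*13 - 1)/((-20*sqrt(141))) = (-33*13 - 1)*(-sqrt(141)/2820) = (-429 - 1)*(-sqrt(141)/2820) = -(-43)*sqrt(141)/282 = 43*sqrt(141)/282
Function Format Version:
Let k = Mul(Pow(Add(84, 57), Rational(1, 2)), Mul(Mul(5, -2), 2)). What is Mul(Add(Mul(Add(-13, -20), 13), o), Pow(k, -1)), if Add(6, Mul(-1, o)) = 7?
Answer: Mul(Rational(43, 282), Pow(141, Rational(1, 2))) ≈ 1.8106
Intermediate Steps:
o = -1 (o = Add(6, Mul(-1, 7)) = Add(6, -7) = -1)
k = Mul(-20, Pow(141, Rational(1, 2))) (k = Mul(Pow(141, Rational(1, 2)), Mul(-10, 2)) = Mul(Pow(141, Rational(1, 2)), -20) = Mul(-20, Pow(141, Rational(1, 2))) ≈ -237.49)
Mul(Add(Mul(Add(-13, -20), 13), o), Pow(k, -1)) = Mul(Add(Mul(Add(-13, -20), 13), -1), Pow(Mul(-20, Pow(141, Rational(1, 2))), -1)) = Mul(Add(Mul(-33, 13), -1), Mul(Rational(-1, 2820), Pow(141, Rational(1, 2)))) = Mul(Add(-429, -1), Mul(Rational(-1, 2820), Pow(141, Rational(1, 2)))) = Mul(-430, Mul(Rational(-1, 2820), Pow(141, Rational(1, 2)))) = Mul(Rational(43, 282), Pow(141, Rational(1, 2)))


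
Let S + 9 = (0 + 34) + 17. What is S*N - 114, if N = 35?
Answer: 1356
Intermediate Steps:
S = 42 (S = -9 + ((0 + 34) + 17) = -9 + (34 + 17) = -9 + 51 = 42)
S*N - 114 = 42*35 - 114 = 1470 - 114 = 1356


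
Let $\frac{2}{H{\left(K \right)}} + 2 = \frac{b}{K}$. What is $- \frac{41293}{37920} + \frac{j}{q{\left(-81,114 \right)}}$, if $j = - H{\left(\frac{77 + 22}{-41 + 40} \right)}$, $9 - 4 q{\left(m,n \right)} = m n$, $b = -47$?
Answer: $- \frac{81015919}{74436960} \approx -1.0884$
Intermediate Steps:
$q{\left(m,n \right)} = \frac{9}{4} - \frac{m n}{4}$
$H{\left(K \right)} = \frac{2}{-2 - \frac{47}{K}}$
$j = \frac{198}{151}$ ($j = - \frac{\left(-2\right) \frac{77 + 22}{-41 + 40}}{47 + 2 \frac{77 + 22}{-41 + 40}} = - \frac{\left(-2\right) \frac{99}{-1}}{47 + 2 \frac{99}{-1}} = - \frac{\left(-2\right) 99 \left(-1\right)}{47 + 2 \cdot 99 \left(-1\right)} = - \frac{\left(-2\right) \left(-99\right)}{47 + 2 \left(-99\right)} = - \frac{\left(-2\right) \left(-99\right)}{47 - 198} = - \frac{\left(-2\right) \left(-99\right)}{-151} = - \frac{\left(-2\right) \left(-99\right) \left(-1\right)}{151} = \left(-1\right) \left(- \frac{198}{151}\right) = \frac{198}{151} \approx 1.3113$)
$- \frac{41293}{37920} + \frac{j}{q{\left(-81,114 \right)}} = - \frac{41293}{37920} + \frac{198}{151 \left(\frac{9}{4} - \left(- \frac{81}{4}\right) 114\right)} = \left(-41293\right) \frac{1}{37920} + \frac{198}{151 \left(\frac{9}{4} + \frac{4617}{2}\right)} = - \frac{41293}{37920} + \frac{198}{151 \cdot \frac{9243}{4}} = - \frac{41293}{37920} + \frac{198}{151} \cdot \frac{4}{9243} = - \frac{41293}{37920} + \frac{88}{155077} = - \frac{81015919}{74436960}$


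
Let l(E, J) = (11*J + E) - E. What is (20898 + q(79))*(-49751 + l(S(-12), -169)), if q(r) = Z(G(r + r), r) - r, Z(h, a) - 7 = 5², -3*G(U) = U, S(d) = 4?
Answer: -1076120110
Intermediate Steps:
G(U) = -U/3
Z(h, a) = 32 (Z(h, a) = 7 + 5² = 7 + 25 = 32)
q(r) = 32 - r
l(E, J) = 11*J (l(E, J) = (E + 11*J) - E = 11*J)
(20898 + q(79))*(-49751 + l(S(-12), -169)) = (20898 + (32 - 1*79))*(-49751 + 11*(-169)) = (20898 + (32 - 79))*(-49751 - 1859) = (20898 - 47)*(-51610) = 20851*(-51610) = -1076120110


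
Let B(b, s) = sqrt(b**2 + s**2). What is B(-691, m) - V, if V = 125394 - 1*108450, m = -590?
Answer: -16944 + sqrt(825581) ≈ -16035.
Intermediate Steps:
V = 16944 (V = 125394 - 108450 = 16944)
B(-691, m) - V = sqrt((-691)**2 + (-590)**2) - 1*16944 = sqrt(477481 + 348100) - 16944 = sqrt(825581) - 16944 = -16944 + sqrt(825581)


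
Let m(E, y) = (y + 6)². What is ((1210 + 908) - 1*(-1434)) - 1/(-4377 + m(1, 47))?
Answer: 5569537/1568 ≈ 3552.0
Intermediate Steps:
m(E, y) = (6 + y)²
((1210 + 908) - 1*(-1434)) - 1/(-4377 + m(1, 47)) = ((1210 + 908) - 1*(-1434)) - 1/(-4377 + (6 + 47)²) = (2118 + 1434) - 1/(-4377 + 53²) = 3552 - 1/(-4377 + 2809) = 3552 - 1/(-1568) = 3552 - 1*(-1/1568) = 3552 + 1/1568 = 5569537/1568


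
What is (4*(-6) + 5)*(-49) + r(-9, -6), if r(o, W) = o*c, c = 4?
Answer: 895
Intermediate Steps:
r(o, W) = 4*o (r(o, W) = o*4 = 4*o)
(4*(-6) + 5)*(-49) + r(-9, -6) = (4*(-6) + 5)*(-49) + 4*(-9) = (-24 + 5)*(-49) - 36 = -19*(-49) - 36 = 931 - 36 = 895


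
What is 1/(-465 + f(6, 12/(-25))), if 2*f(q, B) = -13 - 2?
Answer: -2/945 ≈ -0.0021164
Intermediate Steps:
f(q, B) = -15/2 (f(q, B) = (-13 - 2)/2 = (½)*(-15) = -15/2)
1/(-465 + f(6, 12/(-25))) = 1/(-465 - 15/2) = 1/(-945/2) = -2/945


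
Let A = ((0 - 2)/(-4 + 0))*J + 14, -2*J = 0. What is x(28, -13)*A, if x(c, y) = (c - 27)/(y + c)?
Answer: 14/15 ≈ 0.93333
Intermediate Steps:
J = 0 (J = -½*0 = 0)
x(c, y) = (-27 + c)/(c + y)
A = 14 (A = ((0 - 2)/(-4 + 0))*0 + 14 = -2/(-4)*0 + 14 = -2*(-¼)*0 + 14 = (½)*0 + 14 = 0 + 14 = 14)
x(28, -13)*A = ((-27 + 28)/(28 - 13))*14 = (1/15)*14 = 14/15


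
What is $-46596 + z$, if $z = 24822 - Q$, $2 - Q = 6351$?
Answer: $-15425$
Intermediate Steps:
$Q = -6349$ ($Q = 2 - 6351 = -6349$)
$z = 31171$ ($z = 24822 - -6349 = 24822 + 6349 = 31171$)
$-46596 + z = -46596 + 31171 = -15425$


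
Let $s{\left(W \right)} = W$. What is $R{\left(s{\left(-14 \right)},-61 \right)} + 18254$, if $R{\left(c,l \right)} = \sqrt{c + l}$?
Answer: $18254 + 5 i \sqrt{3} \approx 18254.0 + 8.6602 i$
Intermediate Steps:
$R{\left(s{\left(-14 \right)},-61 \right)} + 18254 = \sqrt{-14 - 61} + 18254 = \sqrt{-75} + 18254 = 5 i \sqrt{3} + 18254 = 18254 + 5 i \sqrt{3}$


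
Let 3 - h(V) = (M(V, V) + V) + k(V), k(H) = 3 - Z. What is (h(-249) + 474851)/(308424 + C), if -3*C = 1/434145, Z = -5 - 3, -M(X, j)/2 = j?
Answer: 618127836390/401702212439 ≈ 1.5388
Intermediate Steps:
M(X, j) = -2*j
Z = -8
C = -1/1302435 (C = -⅓/434145 = -⅓*1/434145 = -1/1302435 ≈ -7.6779e-7)
k(H) = 11 (k(H) = 3 - 1*(-8) = 3 + 8 = 11)
h(V) = -8 + V (h(V) = 3 - ((-2*V + V) + 11) = 3 - (-V + 11) = 3 - (11 - V) = 3 + (-11 + V) = -8 + V)
(h(-249) + 474851)/(308424 + C) = ((-8 - 249) + 474851)/(308424 - 1/1302435) = (-257 + 474851)/(401702212439/1302435) = 474594*(1302435/401702212439) = 618127836390/401702212439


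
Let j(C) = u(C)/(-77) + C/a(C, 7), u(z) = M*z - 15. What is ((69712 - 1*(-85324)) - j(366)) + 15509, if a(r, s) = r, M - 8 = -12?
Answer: 13130409/77 ≈ 1.7052e+5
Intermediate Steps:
M = -4 (M = 8 - 12 = -4)
u(z) = -15 - 4*z (u(z) = -4*z - 15 = -15 - 4*z)
j(C) = 92/77 + 4*C/77 (j(C) = (-15 - 4*C)/(-77) + C/C = (-15 - 4*C)*(-1/77) + 1 = (15/77 + 4*C/77) + 1 = 92/77 + 4*C/77)
((69712 - 1*(-85324)) - j(366)) + 15509 = ((69712 - 1*(-85324)) - (92/77 + (4/77)*366)) + 15509 = ((69712 + 85324) - (92/77 + 1464/77)) + 15509 = (155036 - 1*1556/77) + 15509 = (155036 - 1556/77) + 15509 = 11936216/77 + 15509 = 13130409/77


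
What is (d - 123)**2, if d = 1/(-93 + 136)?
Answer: 27962944/1849 ≈ 15123.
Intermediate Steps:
d = 1/43 ≈ 0.023256
(d - 123)**2 = (1/43 - 123)**2 = (-5288/43)**2 = 27962944/1849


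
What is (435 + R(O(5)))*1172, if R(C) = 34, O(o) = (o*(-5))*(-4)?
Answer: 549668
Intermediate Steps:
O(o) = 20*o (O(o) = -5*o*(-4) = 20*o)
(435 + R(O(5)))*1172 = (435 + 34)*1172 = 469*1172 = 549668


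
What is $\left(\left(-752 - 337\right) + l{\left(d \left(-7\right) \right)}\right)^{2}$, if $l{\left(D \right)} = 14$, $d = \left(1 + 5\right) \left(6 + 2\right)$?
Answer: $1155625$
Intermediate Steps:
$d = 48$ ($d = 6 \cdot 8 = 48$)
$\left(\left(-752 - 337\right) + l{\left(d \left(-7\right) \right)}\right)^{2} = \left(\left(-752 - 337\right) + 14\right)^{2} = \left(-1089 + 14\right)^{2} = \left(-1075\right)^{2} = 1155625$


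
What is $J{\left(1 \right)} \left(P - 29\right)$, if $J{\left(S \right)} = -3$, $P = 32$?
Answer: $-9$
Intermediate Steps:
$J{\left(1 \right)} \left(P - 29\right) = - 3 \left(32 - 29\right) = \left(-3\right) 3 = -9$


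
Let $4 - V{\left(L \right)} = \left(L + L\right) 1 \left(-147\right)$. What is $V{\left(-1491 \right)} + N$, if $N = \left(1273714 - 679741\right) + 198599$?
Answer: $354222$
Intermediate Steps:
$N = 792572$ ($N = 593973 + 198599 = 792572$)
$V{\left(L \right)} = 4 + 294 L$ ($V{\left(L \right)} = 4 - \left(L + L\right) 1 \left(-147\right) = 4 - 2 L 1 \left(-147\right) = 4 - 2 L \left(-147\right) = 4 - - 294 L = 4 + 294 L$)
$V{\left(-1491 \right)} + N = \left(4 + 294 \left(-1491\right)\right) + 792572 = \left(4 - 438354\right) + 792572 = -438350 + 792572 = 354222$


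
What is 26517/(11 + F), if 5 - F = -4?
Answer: 26517/20 ≈ 1325.8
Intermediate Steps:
F = 9 (F = 5 - 1*(-4) = 5 + 4 = 9)
26517/(11 + F) = 26517/(11 + 9) = 26517/20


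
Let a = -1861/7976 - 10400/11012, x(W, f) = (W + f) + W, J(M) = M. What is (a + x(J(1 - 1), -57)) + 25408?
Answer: 556629571795/21957928 ≈ 25350.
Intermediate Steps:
x(W, f) = f + 2*W
a = -25860933/21957928 (a = -1861*1/7976 - 10400*1/11012 = -1861/7976 - 2600/2753 = -25860933/21957928 ≈ -1.1777)
(a + x(J(1 - 1), -57)) + 25408 = (-25860933/21957928 + (-57 + 2*(1 - 1))) + 25408 = (-25860933/21957928 + (-57 + 2*0)) + 25408 = (-25860933/21957928 + (-57 + 0)) + 25408 = (-25860933/21957928 - 57) + 25408 = -1277462829/21957928 + 25408 = 556629571795/21957928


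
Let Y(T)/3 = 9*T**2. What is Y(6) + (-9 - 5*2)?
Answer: 953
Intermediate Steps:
Y(T) = 27*T**2 (Y(T) = 3*(9*T**2) = 27*T**2)
Y(6) + (-9 - 5*2) = 27*6**2 + (-9 - 5*2) = 27*36 + (-9 - 10) = 972 - 19 = 953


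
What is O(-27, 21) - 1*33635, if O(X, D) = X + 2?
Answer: -33660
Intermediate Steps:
O(X, D) = 2 + X
O(-27, 21) - 1*33635 = (2 - 27) - 1*33635 = -25 - 33635 = -33660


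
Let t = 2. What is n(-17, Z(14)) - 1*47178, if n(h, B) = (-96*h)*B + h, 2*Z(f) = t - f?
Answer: -56987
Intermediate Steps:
Z(f) = 1 - f/2 (Z(f) = (2 - f)/2 = 1 - f/2)
n(h, B) = h - 96*B*h (n(h, B) = -96*B*h + h = h - 96*B*h)
n(-17, Z(14)) - 1*47178 = -17*(1 - 96*(1 - 1/2*14)) - 1*47178 = -17*(1 - 96*(1 - 7)) - 47178 = -17*(1 - 96*(-6)) - 47178 = -17*(1 + 576) - 47178 = -17*577 - 47178 = -9809 - 47178 = -56987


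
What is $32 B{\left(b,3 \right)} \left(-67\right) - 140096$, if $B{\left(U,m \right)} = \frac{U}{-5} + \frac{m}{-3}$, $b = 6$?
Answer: $- \frac{676896}{5} \approx -1.3538 \cdot 10^{5}$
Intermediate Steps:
$B{\left(U,m \right)} = - \frac{m}{3} - \frac{U}{5}$ ($B{\left(U,m \right)} = U \left(- \frac{1}{5}\right) + m \left(- \frac{1}{3}\right) = - \frac{U}{5} - \frac{m}{3} = - \frac{m}{3} - \frac{U}{5}$)
$32 B{\left(b,3 \right)} \left(-67\right) - 140096 = 32 \left(\left(- \frac{1}{3}\right) 3 - \frac{6}{5}\right) \left(-67\right) - 140096 = 32 \left(-1 - \frac{6}{5}\right) \left(-67\right) - 140096 = 32 \left(- \frac{11}{5}\right) \left(-67\right) - 140096 = \left(- \frac{352}{5}\right) \left(-67\right) - 140096 = \frac{23584}{5} - 140096 = - \frac{676896}{5}$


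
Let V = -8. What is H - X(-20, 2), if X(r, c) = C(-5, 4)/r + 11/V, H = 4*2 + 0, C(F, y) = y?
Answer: 383/40 ≈ 9.5750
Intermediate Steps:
H = 8 (H = 8 + 0 = 8)
X(r, c) = -11/8 + 4/r (X(r, c) = 4/r + 11/(-8) = 4/r + 11*(-⅛) = 4/r - 11/8 = -11/8 + 4/r)
H - X(-20, 2) = 8 - (-11/8 + 4/(-20)) = 8 - (-11/8 + 4*(-1/20)) = 8 - (-11/8 - ⅕) = 8 - 1*(-63/40) = 8 + 63/40 = 383/40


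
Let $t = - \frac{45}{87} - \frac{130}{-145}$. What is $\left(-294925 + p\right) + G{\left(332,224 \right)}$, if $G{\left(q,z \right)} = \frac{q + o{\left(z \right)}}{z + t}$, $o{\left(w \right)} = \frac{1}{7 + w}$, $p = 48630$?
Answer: $- \frac{370207977418}{1503117} \approx -2.4629 \cdot 10^{5}$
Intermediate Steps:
$t = \frac{11}{29}$ ($t = \left(-45\right) \frac{1}{87} - - \frac{26}{29} = - \frac{15}{29} + \frac{26}{29} = \frac{11}{29} \approx 0.37931$)
$G{\left(q,z \right)} = \frac{q + \frac{1}{7 + z}}{\frac{11}{29} + z}$ ($G{\left(q,z \right)} = \frac{q + \frac{1}{7 + z}}{z + \frac{11}{29}} = \frac{q + \frac{1}{7 + z}}{\frac{11}{29} + z}$)
$\left(-294925 + p\right) + G{\left(332,224 \right)} = \left(-294925 + 48630\right) + \frac{29 \left(1 + 332 \left(7 + 224\right)\right)}{\left(7 + 224\right) \left(11 + 29 \cdot 224\right)} = -246295 + \frac{29 \left(1 + 332 \cdot 231\right)}{231 \left(11 + 6496\right)} = -246295 + 29 \cdot \frac{1}{231} \cdot \frac{1}{6507} \left(1 + 76692\right) = -246295 + 29 \cdot \frac{1}{231} \cdot \frac{1}{6507} \cdot 76693 = -246295 + \frac{2224097}{1503117} = - \frac{370207977418}{1503117}$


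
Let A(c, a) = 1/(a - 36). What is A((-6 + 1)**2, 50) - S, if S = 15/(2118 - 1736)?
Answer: 43/1337 ≈ 0.032162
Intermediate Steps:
A(c, a) = 1/(-36 + a)
S = 15/382 ≈ 0.039267
A((-6 + 1)**2, 50) - S = 1/(-36 + 50) - 1*15/382 = 1/14 - 15/382 = 43/1337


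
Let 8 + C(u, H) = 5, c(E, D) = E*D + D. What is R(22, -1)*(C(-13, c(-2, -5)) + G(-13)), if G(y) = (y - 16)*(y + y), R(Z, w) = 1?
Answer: 751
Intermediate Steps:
c(E, D) = D + D*E (c(E, D) = D*E + D = D + D*E)
C(u, H) = -3 (C(u, H) = -8 + 5 = -3)
G(y) = 2*y*(-16 + y) (G(y) = (-16 + y)*(2*y) = 2*y*(-16 + y))
R(22, -1)*(C(-13, c(-2, -5)) + G(-13)) = 1*(-3 + 2*(-13)*(-16 - 13)) = 1*(-3 + 2*(-13)*(-29)) = 1*(-3 + 754) = 1*751 = 751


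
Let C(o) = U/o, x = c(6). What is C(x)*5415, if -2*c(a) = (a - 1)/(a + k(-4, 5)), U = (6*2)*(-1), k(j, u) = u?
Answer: 285912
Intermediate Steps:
U = -12 (U = 12*(-1) = -12)
c(a) = -(-1 + a)/(2*(5 + a)) (c(a) = -(a - 1)/(2*(a + 5)) = -(-1 + a)/(2*(5 + a)))
x = -5/22 (x = (1 - 1*6)/(2*(5 + 6)) = (½)*(1 - 6)/11 = (½)*(1/11)*(-5) = -5/22 ≈ -0.22727)
C(o) = -12/o
C(x)*5415 = -12/(-5/22)*5415 = -12*(-22/5)*5415 = (264/5)*5415 = 285912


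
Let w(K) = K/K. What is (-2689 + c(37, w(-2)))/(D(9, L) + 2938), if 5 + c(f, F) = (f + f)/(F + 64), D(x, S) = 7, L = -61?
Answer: -175036/191425 ≈ -0.91438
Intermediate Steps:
w(K) = 1
c(f, F) = -5 + 2*f/(64 + F) (c(f, F) = -5 + (f + f)/(F + 64) = -5 + (2*f)/(64 + F) = -5 + 2*f/(64 + F))
(-2689 + c(37, w(-2)))/(D(9, L) + 2938) = (-2689 + (-320 - 5*1 + 2*37)/(64 + 1))/(7 + 2938) = (-2689 + (-320 - 5 + 74)/65)/2945 = (-2689 + (1/65)*(-251))*(1/2945) = (-2689 - 251/65)*(1/2945) = -175036/65*1/2945 = -175036/191425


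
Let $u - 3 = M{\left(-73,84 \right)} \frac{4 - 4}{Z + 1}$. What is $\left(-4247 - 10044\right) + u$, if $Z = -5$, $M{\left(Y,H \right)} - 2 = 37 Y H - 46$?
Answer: $-14288$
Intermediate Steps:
$M{\left(Y,H \right)} = -44 + 37 H Y$ ($M{\left(Y,H \right)} = 2 + \left(37 Y H - 46\right) = 2 + \left(37 H Y - 46\right) = 2 + \left(-46 + 37 H Y\right) = -44 + 37 H Y$)
$u = 3$ ($u = 3 + \left(-44 + 37 \cdot 84 \left(-73\right)\right) \frac{4 - 4}{-5 + 1} = 3 + \left(-44 - 226884\right) \frac{0}{-4} = 3 - 226928 \cdot 0 \left(- \frac{1}{4}\right) = 3 - 0 = 3 + 0 = 3$)
$\left(-4247 - 10044\right) + u = \left(-4247 - 10044\right) + 3 = -14291 + 3 = -14288$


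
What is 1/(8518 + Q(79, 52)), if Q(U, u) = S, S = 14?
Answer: 1/8532 ≈ 0.00011721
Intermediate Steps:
Q(U, u) = 14
1/(8518 + Q(79, 52)) = 1/(8518 + 14) = 1/8532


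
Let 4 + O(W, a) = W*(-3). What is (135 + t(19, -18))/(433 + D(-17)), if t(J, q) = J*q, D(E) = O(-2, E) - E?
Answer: -207/452 ≈ -0.45796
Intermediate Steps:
O(W, a) = -4 - 3*W (O(W, a) = -4 + W*(-3) = -4 - 3*W)
D(E) = 2 - E (D(E) = (-4 - 3*(-2)) - E = (-4 + 6) - E = 2 - E)
(135 + t(19, -18))/(433 + D(-17)) = (135 + 19*(-18))/(433 + (2 - 1*(-17))) = (135 - 342)/(433 + (2 + 17)) = -207/(433 + 19) = -207/452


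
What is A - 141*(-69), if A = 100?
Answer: 9829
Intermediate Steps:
A - 141*(-69) = 100 - 141*(-69) = 100 + 9729 = 9829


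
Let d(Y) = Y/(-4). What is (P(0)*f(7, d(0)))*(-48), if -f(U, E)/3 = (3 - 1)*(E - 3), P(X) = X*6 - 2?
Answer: 1728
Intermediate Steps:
P(X) = -2 + 6*X (P(X) = 6*X - 2 = -2 + 6*X)
d(Y) = -Y/4 (d(Y) = Y*(-¼) = -Y/4)
f(U, E) = 18 - 6*E (f(U, E) = -3*(3 - 1)*(E - 3) = -6*(-3 + E) = -3*(-6 + 2*E) = 18 - 6*E)
(P(0)*f(7, d(0)))*(-48) = ((-2 + 6*0)*(18 - (-3)*0/2))*(-48) = ((-2 + 0)*(18 - 6*0))*(-48) = -2*(18 + 0)*(-48) = -2*18*(-48) = -36*(-48) = 1728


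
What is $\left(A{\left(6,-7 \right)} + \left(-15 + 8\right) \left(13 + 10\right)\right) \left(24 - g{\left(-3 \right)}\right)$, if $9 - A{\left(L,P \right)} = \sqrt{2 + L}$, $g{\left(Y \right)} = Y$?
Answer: $-4104 - 54 \sqrt{2} \approx -4180.4$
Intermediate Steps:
$A{\left(L,P \right)} = 9 - \sqrt{2 + L}$
$\left(A{\left(6,-7 \right)} + \left(-15 + 8\right) \left(13 + 10\right)\right) \left(24 - g{\left(-3 \right)}\right) = \left(\left(9 - \sqrt{2 + 6}\right) + \left(-15 + 8\right) \left(13 + 10\right)\right) \left(24 - -3\right) = \left(\left(9 - \sqrt{8}\right) - 161\right) \left(24 + 3\right) = \left(\left(9 - 2 \sqrt{2}\right) - 161\right) 27 = \left(-152 - 2 \sqrt{2}\right) 27 = -4104 - 54 \sqrt{2}$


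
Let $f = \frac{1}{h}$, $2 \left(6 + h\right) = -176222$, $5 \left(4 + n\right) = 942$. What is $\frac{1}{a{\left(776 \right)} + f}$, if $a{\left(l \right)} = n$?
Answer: $\frac{440585}{81243869} \approx 0.005423$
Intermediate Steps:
$n = \frac{922}{5}$ ($n = -4 + \frac{1}{5} \cdot 942 = -4 + \frac{942}{5} = \frac{922}{5} \approx 184.4$)
$h = -88117$ ($h = -6 + \frac{1}{2} \left(-176222\right) = -6 - 88111 = -88117$)
$a{\left(l \right)} = \frac{922}{5}$
$f = - \frac{1}{88117}$ ($f = \frac{1}{-88117} = - \frac{1}{88117} \approx -1.1349 \cdot 10^{-5}$)
$\frac{1}{a{\left(776 \right)} + f} = \frac{1}{\frac{922}{5} - \frac{1}{88117}} = \frac{1}{\frac{81243869}{440585}} = \frac{440585}{81243869}$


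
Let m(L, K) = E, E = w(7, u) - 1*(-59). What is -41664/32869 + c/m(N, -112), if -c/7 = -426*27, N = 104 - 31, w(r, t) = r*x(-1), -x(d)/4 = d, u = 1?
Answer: 880929966/953201 ≈ 924.18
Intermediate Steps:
x(d) = -4*d
w(r, t) = 4*r (w(r, t) = r*(-4*(-1)) = r*4 = 4*r)
N = 73
c = 80514 (c = -(-2982)*27 = -7*(-11502) = 80514)
E = 87 (E = 4*7 - 1*(-59) = 28 + 59 = 87)
m(L, K) = 87
-41664/32869 + c/m(N, -112) = -41664/32869 + 80514/87 = -41664*1/32869 + 80514*(1/87) = -41664/32869 + 26838/29 = 880929966/953201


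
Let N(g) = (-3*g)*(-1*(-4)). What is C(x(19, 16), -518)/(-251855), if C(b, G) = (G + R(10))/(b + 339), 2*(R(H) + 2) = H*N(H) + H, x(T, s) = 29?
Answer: 223/18536528 ≈ 1.2030e-5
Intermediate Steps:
N(g) = -12*g (N(g) = -3*g*4 = -12*g)
R(H) = -2 + H/2 - 6*H**2 (R(H) = -2 + (H*(-12*H) + H)/2 = -2 + (-12*H**2 + H)/2 = -2 + (H - 12*H**2)/2 = -2 + (H/2 - 6*H**2) = -2 + H/2 - 6*H**2)
C(b, G) = (-597 + G)/(339 + b) (C(b, G) = (G + (-2 + (1/2)*10 - 6*10**2))/(b + 339) = (G + (-2 + 5 - 6*100))/(339 + b) = (G + (-2 + 5 - 600))/(339 + b) = (G - 597)/(339 + b) = (-597 + G)/(339 + b))
C(x(19, 16), -518)/(-251855) = ((-597 - 518)/(339 + 29))/(-251855) = (-1115/368)*(-1/251855) = ((1/368)*(-1115))*(-1/251855) = -1115/368*(-1/251855) = 223/18536528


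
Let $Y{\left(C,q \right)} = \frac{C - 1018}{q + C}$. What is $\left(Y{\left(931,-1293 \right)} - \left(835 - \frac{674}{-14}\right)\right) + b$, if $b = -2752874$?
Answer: $- \frac{6978019991}{2534} \approx -2.7538 \cdot 10^{6}$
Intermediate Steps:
$Y{\left(C,q \right)} = \frac{-1018 + C}{C + q}$
$\left(Y{\left(931,-1293 \right)} - \left(835 - \frac{674}{-14}\right)\right) + b = \left(\frac{-1018 + 931}{931 - 1293} - \left(835 - \frac{674}{-14}\right)\right) - 2752874 = \left(\frac{1}{-362} \left(-87\right) + \left(-835 + 674 \left(- \frac{1}{14}\right)\right)\right) - 2752874 = \left(\left(- \frac{1}{362}\right) \left(-87\right) - \frac{6182}{7}\right) - 2752874 = \left(\frac{87}{362} - \frac{6182}{7}\right) - 2752874 = - \frac{2237275}{2534} - 2752874 = - \frac{6978019991}{2534}$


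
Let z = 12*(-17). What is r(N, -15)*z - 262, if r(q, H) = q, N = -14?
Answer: 2594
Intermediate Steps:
z = -204
r(N, -15)*z - 262 = -14*(-204) - 262 = 2856 - 262 = 2594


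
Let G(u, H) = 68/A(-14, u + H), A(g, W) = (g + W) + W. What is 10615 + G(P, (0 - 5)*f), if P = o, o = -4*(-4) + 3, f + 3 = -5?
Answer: 276007/26 ≈ 10616.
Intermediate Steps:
A(g, W) = g + 2*W (A(g, W) = (W + g) + W = g + 2*W)
f = -8 (f = -3 - 5 = -8)
o = 19 (o = 16 + 3 = 19)
P = 19
G(u, H) = 68/(-14 + 2*H + 2*u) (G(u, H) = 68/(-14 + 2*(u + H)) = 68/(-14 + 2*(H + u)) = 68/(-14 + (2*H + 2*u)) = 68/(-14 + 2*H + 2*u))
10615 + G(P, (0 - 5)*f) = 10615 + 34/(-7 + (0 - 5)*(-8) + 19) = 10615 + 34/(-7 - 5*(-8) + 19) = 10615 + 34/(-7 + 40 + 19) = 10615 + 34/52 = 10615 + 34*(1/52) = 10615 + 17/26 = 276007/26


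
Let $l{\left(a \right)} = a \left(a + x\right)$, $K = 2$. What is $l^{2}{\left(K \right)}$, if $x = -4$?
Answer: $16$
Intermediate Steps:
$l{\left(a \right)} = a \left(-4 + a\right)$ ($l{\left(a \right)} = a \left(a - 4\right) = a \left(-4 + a\right)$)
$l^{2}{\left(K \right)} = \left(2 \left(-4 + 2\right)\right)^{2} = \left(2 \left(-2\right)\right)^{2} = \left(-4\right)^{2} = 16$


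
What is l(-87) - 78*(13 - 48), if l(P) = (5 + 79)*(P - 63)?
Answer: -9870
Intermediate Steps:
l(P) = -5292 + 84*P (l(P) = 84*(-63 + P) = -5292 + 84*P)
l(-87) - 78*(13 - 48) = (-5292 + 84*(-87)) - 78*(13 - 48) = (-5292 - 7308) - 78*(-35) = -12600 + 2730 = -9870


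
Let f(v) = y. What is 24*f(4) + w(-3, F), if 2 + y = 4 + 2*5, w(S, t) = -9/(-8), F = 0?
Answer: 2313/8 ≈ 289.13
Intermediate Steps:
w(S, t) = 9/8 (w(S, t) = -9*(-⅛) = 9/8)
y = 12 (y = -2 + (4 + 2*5) = -2 + (4 + 10) = -2 + 14 = 12)
f(v) = 12
24*f(4) + w(-3, F) = 24*12 + 9/8 = 288 + 9/8 = 2313/8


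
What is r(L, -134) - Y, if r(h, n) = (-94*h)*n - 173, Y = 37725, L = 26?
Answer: 289598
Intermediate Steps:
r(h, n) = -173 - 94*h*n (r(h, n) = -94*h*n - 173 = -173 - 94*h*n)
r(L, -134) - Y = (-173 - 94*26*(-134)) - 1*37725 = (-173 + 327496) - 37725 = 327323 - 37725 = 289598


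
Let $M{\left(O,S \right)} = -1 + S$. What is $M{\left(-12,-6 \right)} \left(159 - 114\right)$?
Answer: $-315$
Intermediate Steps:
$M{\left(-12,-6 \right)} \left(159 - 114\right) = \left(-1 - 6\right) \left(159 - 114\right) = \left(-7\right) 45 = -315$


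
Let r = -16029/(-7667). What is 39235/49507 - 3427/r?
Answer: -1300158071348/793547703 ≈ -1638.4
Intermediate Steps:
r = 16029/7667 (r = -16029*(-1/7667) = 16029/7667 ≈ 2.0906)
39235/49507 - 3427/r = 39235/49507 - 3427/16029/7667 = 39235*(1/49507) - 3427*7667/16029 = 39235/49507 - 26274809/16029 = -1300158071348/793547703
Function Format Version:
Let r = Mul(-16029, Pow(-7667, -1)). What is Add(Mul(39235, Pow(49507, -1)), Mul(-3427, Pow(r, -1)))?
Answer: Rational(-1300158071348, 793547703) ≈ -1638.4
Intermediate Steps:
r = Rational(16029, 7667) (r = Mul(-16029, Rational(-1, 7667)) = Rational(16029, 7667) ≈ 2.0906)
Add(Mul(39235, Pow(49507, -1)), Mul(-3427, Pow(r, -1))) = Add(Mul(39235, Pow(49507, -1)), Mul(-3427, Pow(Rational(16029, 7667), -1))) = Add(Mul(39235, Rational(1, 49507)), Mul(-3427, Rational(7667, 16029))) = Add(Rational(39235, 49507), Rational(-26274809, 16029)) = Rational(-1300158071348, 793547703)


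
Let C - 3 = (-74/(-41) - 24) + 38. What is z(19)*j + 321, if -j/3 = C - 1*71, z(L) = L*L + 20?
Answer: 2459181/41 ≈ 59980.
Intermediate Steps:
C = 771/41 (C = 3 + ((-74/(-41) - 24) + 38) = 3 + ((-74*(-1/41) - 24) + 38) = 3 + ((74/41 - 24) + 38) = 3 + (-910/41 + 38) = 3 + 648/41 = 771/41 ≈ 18.805)
z(L) = 20 + L² (z(L) = L² + 20 = 20 + L²)
j = 6420/41 (j = -3*(771/41 - 1*71) = -3*(771/41 - 71) = -3*(-2140/41) = 6420/41 ≈ 156.59)
z(19)*j + 321 = (20 + 19²)*(6420/41) + 321 = (20 + 361)*(6420/41) + 321 = 381*(6420/41) + 321 = 2446020/41 + 321 = 2459181/41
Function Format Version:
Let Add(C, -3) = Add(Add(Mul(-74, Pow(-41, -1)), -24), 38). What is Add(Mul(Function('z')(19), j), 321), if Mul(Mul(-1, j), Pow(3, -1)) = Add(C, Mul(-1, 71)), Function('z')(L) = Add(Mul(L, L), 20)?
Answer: Rational(2459181, 41) ≈ 59980.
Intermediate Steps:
C = Rational(771, 41) (C = Add(3, Add(Add(Mul(-74, Pow(-41, -1)), -24), 38)) = Add(3, Add(Add(Mul(-74, Rational(-1, 41)), -24), 38)) = Add(3, Add(Add(Rational(74, 41), -24), 38)) = Add(3, Add(Rational(-910, 41), 38)) = Add(3, Rational(648, 41)) = Rational(771, 41) ≈ 18.805)
Function('z')(L) = Add(20, Pow(L, 2)) (Function('z')(L) = Add(Pow(L, 2), 20) = Add(20, Pow(L, 2)))
j = Rational(6420, 41) (j = Mul(-3, Add(Rational(771, 41), Mul(-1, 71))) = Mul(-3, Add(Rational(771, 41), -71)) = Mul(-3, Rational(-2140, 41)) = Rational(6420, 41) ≈ 156.59)
Add(Mul(Function('z')(19), j), 321) = Add(Mul(Add(20, Pow(19, 2)), Rational(6420, 41)), 321) = Add(Mul(Add(20, 361), Rational(6420, 41)), 321) = Add(Mul(381, Rational(6420, 41)), 321) = Add(Rational(2446020, 41), 321) = Rational(2459181, 41)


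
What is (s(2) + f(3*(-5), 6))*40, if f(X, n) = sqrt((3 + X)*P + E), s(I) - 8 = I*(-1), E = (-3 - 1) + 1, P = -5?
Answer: 240 + 40*sqrt(57) ≈ 541.99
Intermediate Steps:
E = -3 (E = -4 + 1 = -3)
s(I) = 8 - I (s(I) = 8 + I*(-1) = 8 - I)
f(X, n) = sqrt(-18 - 5*X) (f(X, n) = sqrt((3 + X)*(-5) - 3) = sqrt((-15 - 5*X) - 3) = sqrt(-18 - 5*X))
(s(2) + f(3*(-5), 6))*40 = ((8 - 1*2) + sqrt(-18 - 15*(-5)))*40 = ((8 - 2) + sqrt(-18 - 5*(-15)))*40 = (6 + sqrt(-18 + 75))*40 = (6 + sqrt(57))*40 = 240 + 40*sqrt(57)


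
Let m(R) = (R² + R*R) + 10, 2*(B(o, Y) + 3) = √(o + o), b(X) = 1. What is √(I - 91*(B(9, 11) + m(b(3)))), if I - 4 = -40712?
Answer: √(-166108 - 546*√2)/2 ≈ 204.25*I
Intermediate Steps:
I = -40708 (I = 4 - 40712 = -40708)
B(o, Y) = -3 + √2*√o/2 (B(o, Y) = -3 + √(o + o)/2 = -3 + √(2*o)/2 = -3 + (√2*√o)/2 = -3 + √2*√o/2)
m(R) = 10 + 2*R² (m(R) = (R² + R²) + 10 = 2*R² + 10 = 10 + 2*R²)
√(I - 91*(B(9, 11) + m(b(3)))) = √(-40708 - 91*((-3 + √2*√9/2) + (10 + 2*1²))) = √(-40708 - 91*((-3 + (½)*√2*3) + (10 + 2*1))) = √(-40708 - 91*((-3 + 3*√2/2) + (10 + 2))) = √(-40708 - 91*((-3 + 3*√2/2) + 12)) = √(-40708 - 91*(9 + 3*√2/2)) = √(-40708 + (-819 - 273*√2/2)) = √(-41527 - 273*√2/2)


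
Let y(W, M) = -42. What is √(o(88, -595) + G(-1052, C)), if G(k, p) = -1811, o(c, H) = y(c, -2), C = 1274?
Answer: I*√1853 ≈ 43.047*I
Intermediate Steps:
o(c, H) = -42
√(o(88, -595) + G(-1052, C)) = √(-42 - 1811) = √(-1853) = I*√1853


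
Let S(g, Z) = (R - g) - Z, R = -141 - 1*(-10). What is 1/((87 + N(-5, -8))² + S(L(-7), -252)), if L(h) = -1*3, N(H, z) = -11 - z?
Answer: 1/7180 ≈ 0.00013928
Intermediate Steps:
R = -131 (R = -141 + 10 = -131)
L(h) = -3
S(g, Z) = -131 - Z - g (S(g, Z) = (-131 - g) - Z = -131 - Z - g)
1/((87 + N(-5, -8))² + S(L(-7), -252)) = 1/((87 + (-11 - 1*(-8)))² + (-131 - 1*(-252) - 1*(-3))) = 1/((87 + (-11 + 8))² + (-131 + 252 + 3)) = 1/((87 - 3)² + 124) = 1/(84² + 124) = 1/(7056 + 124) = 1/7180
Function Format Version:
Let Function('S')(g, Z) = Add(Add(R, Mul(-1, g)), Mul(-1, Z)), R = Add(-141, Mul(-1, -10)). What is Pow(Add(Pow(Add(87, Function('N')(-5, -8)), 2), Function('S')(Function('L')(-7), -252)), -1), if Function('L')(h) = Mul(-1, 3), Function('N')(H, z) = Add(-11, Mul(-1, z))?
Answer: Rational(1, 7180) ≈ 0.00013928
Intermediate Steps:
R = -131 (R = Add(-141, 10) = -131)
Function('L')(h) = -3
Function('S')(g, Z) = Add(-131, Mul(-1, Z), Mul(-1, g)) (Function('S')(g, Z) = Add(Add(-131, Mul(-1, g)), Mul(-1, Z)) = Add(-131, Mul(-1, Z), Mul(-1, g)))
Pow(Add(Pow(Add(87, Function('N')(-5, -8)), 2), Function('S')(Function('L')(-7), -252)), -1) = Pow(Add(Pow(Add(87, Add(-11, Mul(-1, -8))), 2), Add(-131, Mul(-1, -252), Mul(-1, -3))), -1) = Pow(Add(Pow(Add(87, Add(-11, 8)), 2), Add(-131, 252, 3)), -1) = Pow(Add(Pow(Add(87, -3), 2), 124), -1) = Pow(Add(Pow(84, 2), 124), -1) = Pow(Add(7056, 124), -1) = Pow(7180, -1) = Rational(1, 7180)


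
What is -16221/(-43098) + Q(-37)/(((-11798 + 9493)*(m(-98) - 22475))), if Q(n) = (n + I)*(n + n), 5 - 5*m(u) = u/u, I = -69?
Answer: 280211675521/744202343346 ≈ 0.37653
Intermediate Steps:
m(u) = 4/5 (m(u) = 1 - u/(5*u) = 1 - 1/5*1 = 1 - 1/5 = 4/5)
Q(n) = 2*n*(-69 + n) (Q(n) = (n - 69)*(n + n) = (-69 + n)*(2*n) = 2*n*(-69 + n))
-16221/(-43098) + Q(-37)/(((-11798 + 9493)*(m(-98) - 22475))) = -16221/(-43098) + (2*(-37)*(-69 - 37))/(((-11798 + 9493)*(4/5 - 22475))) = -16221*(-1/43098) + (2*(-37)*(-106))/((-2305*(-112371/5))) = 5407/14366 + 7844/51803031 = 280211675521/744202343346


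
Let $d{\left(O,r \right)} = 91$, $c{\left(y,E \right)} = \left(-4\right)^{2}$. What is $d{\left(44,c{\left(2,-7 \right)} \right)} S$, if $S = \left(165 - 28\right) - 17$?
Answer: $10920$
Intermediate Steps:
$c{\left(y,E \right)} = 16$
$S = 120$ ($S = 137 - 17 = 120$)
$d{\left(44,c{\left(2,-7 \right)} \right)} S = 91 \cdot 120 = 10920$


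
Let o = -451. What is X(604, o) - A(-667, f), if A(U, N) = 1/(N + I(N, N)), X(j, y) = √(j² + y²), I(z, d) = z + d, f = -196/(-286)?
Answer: -143/294 + √568217 ≈ 753.32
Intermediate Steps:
f = 98/143 (f = -196*(-1/286) = 98/143 ≈ 0.68531)
I(z, d) = d + z
A(U, N) = 1/(3*N) (A(U, N) = 1/(N + (N + N)) = 1/(N + 2*N) = 1/(3*N))
X(604, o) - A(-667, f) = √(604² + (-451)²) - 1/(3*98/143) = √(364816 + 203401) - 143/(3*98) = √568217 - 1*143/294 = √568217 - 143/294 = -143/294 + √568217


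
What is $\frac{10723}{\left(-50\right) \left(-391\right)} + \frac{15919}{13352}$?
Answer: $\frac{227194973}{130515800} \approx 1.7407$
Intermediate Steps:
$\frac{10723}{\left(-50\right) \left(-391\right)} + \frac{15919}{13352} = \frac{10723}{19550} + 15919 \cdot \frac{1}{13352} = 10723 \cdot \frac{1}{19550} + \frac{15919}{13352} = \frac{10723}{19550} + \frac{15919}{13352} = \frac{227194973}{130515800}$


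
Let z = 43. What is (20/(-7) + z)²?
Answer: 78961/49 ≈ 1611.4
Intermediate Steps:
(20/(-7) + z)² = (20/(-7) + 43)² = (20*(-⅐) + 43)² = (-20/7 + 43)² = (281/7)² = 78961/49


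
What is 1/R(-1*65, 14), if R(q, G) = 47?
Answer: 1/47 ≈ 0.021277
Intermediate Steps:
1/R(-1*65, 14) = 1/47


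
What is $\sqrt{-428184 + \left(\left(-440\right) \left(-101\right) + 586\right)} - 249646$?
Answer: $-249646 + i \sqrt{383158} \approx -2.4965 \cdot 10^{5} + 619.0 i$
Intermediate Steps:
$\sqrt{-428184 + \left(\left(-440\right) \left(-101\right) + 586\right)} - 249646 = \sqrt{-428184 + \left(44440 + 586\right)} - 249646 = \sqrt{-428184 + 45026} - 249646 = \sqrt{-383158} - 249646 = i \sqrt{383158} - 249646 = -249646 + i \sqrt{383158}$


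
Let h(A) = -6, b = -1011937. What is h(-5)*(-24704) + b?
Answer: -863713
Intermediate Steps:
h(-5)*(-24704) + b = -6*(-24704) - 1011937 = 148224 - 1011937 = -863713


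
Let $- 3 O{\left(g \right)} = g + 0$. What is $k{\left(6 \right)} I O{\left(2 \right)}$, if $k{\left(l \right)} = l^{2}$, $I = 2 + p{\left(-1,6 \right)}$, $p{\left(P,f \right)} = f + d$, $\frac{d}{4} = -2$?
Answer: $0$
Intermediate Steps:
$O{\left(g \right)} = - \frac{g}{3}$ ($O{\left(g \right)} = - \frac{g + 0}{3} = - \frac{g}{3}$)
$d = -8$ ($d = 4 \left(-2\right) = -8$)
$p{\left(P,f \right)} = -8 + f$ ($p{\left(P,f \right)} = f - 8 = -8 + f$)
$I = 0$ ($I = 2 + \left(-8 + 6\right) = 2 - 2 = 0$)
$k{\left(6 \right)} I O{\left(2 \right)} = 6^{2} \cdot 0 \left(\left(- \frac{1}{3}\right) 2\right) = 36 \cdot 0 \left(- \frac{2}{3}\right) = 36 \cdot 0 = 0$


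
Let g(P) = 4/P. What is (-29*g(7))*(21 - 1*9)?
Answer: -1392/7 ≈ -198.86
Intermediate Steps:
(-29*g(7))*(21 - 1*9) = (-116/7)*(21 - 1*9) = (-116/7)*(21 - 9) = -29*4/7*12 = -116/7*12 = -1392/7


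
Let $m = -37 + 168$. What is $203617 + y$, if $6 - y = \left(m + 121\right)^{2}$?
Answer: $140119$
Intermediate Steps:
$m = 131$
$y = -63498$ ($y = 6 - \left(131 + 121\right)^{2} = 6 - 252^{2} = 6 - 63504 = -63498$)
$203617 + y = 203617 - 63498 = 140119$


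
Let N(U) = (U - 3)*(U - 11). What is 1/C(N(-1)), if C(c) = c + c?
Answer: 1/96 ≈ 0.010417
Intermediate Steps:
N(U) = (-11 + U)*(-3 + U) (N(U) = (-3 + U)*(-11 + U) = (-11 + U)*(-3 + U))
C(c) = 2*c
1/C(N(-1)) = 1/(2*(33 + (-1)² - 14*(-1))) = 1/(2*(33 + 1 + 14)) = 1/(2*48) = 1/96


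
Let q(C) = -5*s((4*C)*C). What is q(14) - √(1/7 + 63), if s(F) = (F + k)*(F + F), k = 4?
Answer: -6177920 - √3094/7 ≈ -6.1779e+6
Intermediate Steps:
s(F) = 2*F*(4 + F) (s(F) = (F + 4)*(F + F) = (4 + F)*(2*F) = 2*F*(4 + F))
q(C) = -40*C²*(4 + 4*C²) (q(C) = -10*(4*C)*C*(4 + (4*C)*C) = -10*4*C²*(4 + 4*C²) = -40*C²*(4 + 4*C²))
q(14) - √(1/7 + 63) = 160*14²*(-1 - 1*14²) - √(1/7 + 63) = 160*196*(-1 - 1*196) - √(⅐ + 63) = 160*196*(-1 - 196) - √(442/7) = 160*196*(-197) - √3094/7 = -6177920 - √3094/7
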